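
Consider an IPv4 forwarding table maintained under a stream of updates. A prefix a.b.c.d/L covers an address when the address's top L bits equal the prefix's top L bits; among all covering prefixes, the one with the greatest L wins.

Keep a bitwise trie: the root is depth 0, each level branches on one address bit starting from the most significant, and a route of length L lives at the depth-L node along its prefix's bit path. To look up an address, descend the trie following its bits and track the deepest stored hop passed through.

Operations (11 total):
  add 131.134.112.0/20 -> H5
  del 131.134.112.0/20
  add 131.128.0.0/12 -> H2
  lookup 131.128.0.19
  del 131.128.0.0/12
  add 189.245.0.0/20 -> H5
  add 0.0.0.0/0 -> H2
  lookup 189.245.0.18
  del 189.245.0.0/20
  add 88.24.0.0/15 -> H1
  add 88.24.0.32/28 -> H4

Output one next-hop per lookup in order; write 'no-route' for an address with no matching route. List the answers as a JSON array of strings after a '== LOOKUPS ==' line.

Process each operation:
  add 131.134.112.0/20 -> H5 at depth 20
  del 131.134.112.0/20 (clear depth 20)
  add 131.128.0.0/12 -> H2 at depth 12
  Q 131.128.0.19: descend 1000001110000 ; hops seen [H2] ; pick H2
  del 131.128.0.0/12 (clear depth 12)
  add 189.245.0.0/20 -> H5 at depth 20
  add 0.0.0.0/0 -> H2 at depth 0
  Q 189.245.0.18: descend 10111101111101010000 ; hops seen [H2,H5] ; pick H5
  del 189.245.0.0/20 (clear depth 20)
  add 88.24.0.0/15 -> H1 at depth 15
  add 88.24.0.32/28 -> H4 at depth 28

== LOOKUPS ==
["H2","H5"]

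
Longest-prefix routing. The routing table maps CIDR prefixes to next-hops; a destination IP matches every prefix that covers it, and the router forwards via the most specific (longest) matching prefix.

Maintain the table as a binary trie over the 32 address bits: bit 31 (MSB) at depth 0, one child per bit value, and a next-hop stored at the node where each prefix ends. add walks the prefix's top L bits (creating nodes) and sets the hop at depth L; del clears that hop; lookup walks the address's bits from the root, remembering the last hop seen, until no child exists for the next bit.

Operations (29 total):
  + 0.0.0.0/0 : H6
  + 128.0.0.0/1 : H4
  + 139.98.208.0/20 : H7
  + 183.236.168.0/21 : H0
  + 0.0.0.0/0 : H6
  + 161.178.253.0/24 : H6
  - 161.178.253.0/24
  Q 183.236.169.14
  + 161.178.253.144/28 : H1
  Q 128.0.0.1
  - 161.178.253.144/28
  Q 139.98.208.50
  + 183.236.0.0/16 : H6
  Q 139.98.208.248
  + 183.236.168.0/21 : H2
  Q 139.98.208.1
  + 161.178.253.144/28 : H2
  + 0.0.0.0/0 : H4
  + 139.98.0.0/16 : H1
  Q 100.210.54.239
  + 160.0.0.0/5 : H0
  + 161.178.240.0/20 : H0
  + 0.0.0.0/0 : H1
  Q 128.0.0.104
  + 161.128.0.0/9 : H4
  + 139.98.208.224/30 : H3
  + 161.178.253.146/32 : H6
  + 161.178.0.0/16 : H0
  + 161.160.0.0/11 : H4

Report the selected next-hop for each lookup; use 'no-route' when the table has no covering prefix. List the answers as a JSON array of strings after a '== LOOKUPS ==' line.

Process each operation:
  + 0.0.0.0/0 (H6) depth=0
  + 128.0.0.0/1 (H4) depth=1
  + 139.98.208.0/20 (H7) depth=20
  + 183.236.168.0/21 (H0) depth=21
  + 0.0.0.0/0 (H6) depth=0
  + 161.178.253.0/24 (H6) depth=24
  del 161.178.253.0/24 (clear depth 24)
  ? 183.236.169.14  path d0:H6→d1:H4→d2:-→d3:-→d4:-→d5:-→d6:-→d7:-→d8:-→d9:-→d10:-→d11:-→d12:-→d13:-→d14:-→d15:-→d16:-→d17:-→d18:-→d19:-→d20:-→d21:H0  best=H0
  + 161.178.253.144/28 (H1) depth=28
  ? 128.0.0.1  path d0:H6→d1:H4→d2:-→d3:-→d4:-  best=H4
  del 161.178.253.144/28 (clear depth 28)
  ? 139.98.208.50  path d0:H6→d1:H4→d2:-→d3:-→d4:-→d5:-→d6:-→d7:-→d8:-→d9:-→d10:-→d11:-→d12:-→d13:-→d14:-→d15:-→d16:-→d17:-→d18:-→d19:-→d20:H7  best=H7
  + 183.236.0.0/16 (H6) depth=16
  ? 139.98.208.248  path d0:H6→d1:H4→d2:-→d3:-→d4:-→d5:-→d6:-→d7:-→d8:-→d9:-→d10:-→d11:-→d12:-→d13:-→d14:-→d15:-→d16:-→d17:-→d18:-→d19:-→d20:H7  best=H7
  + 183.236.168.0/21 (H2) depth=21
  ? 139.98.208.1  path d0:H6→d1:H4→d2:-→d3:-→d4:-→d5:-→d6:-→d7:-→d8:-→d9:-→d10:-→d11:-→d12:-→d13:-→d14:-→d15:-→d16:-→d17:-→d18:-→d19:-→d20:H7  best=H7
  + 161.178.253.144/28 (H2) depth=28
  + 0.0.0.0/0 (H4) depth=0
  + 139.98.0.0/16 (H1) depth=16
  ? 100.210.54.239  path d0:H4  best=H4
  + 160.0.0.0/5 (H0) depth=5
  + 161.178.240.0/20 (H0) depth=20
  + 0.0.0.0/0 (H1) depth=0
  ? 128.0.0.104  path d0:H1→d1:H4→d2:-→d3:-→d4:-  best=H4
  + 161.128.0.0/9 (H4) depth=9
  + 139.98.208.224/30 (H3) depth=30
  + 161.178.253.146/32 (H6) depth=32
  + 161.178.0.0/16 (H0) depth=16
  + 161.160.0.0/11 (H4) depth=11

== LOOKUPS ==
["H0","H4","H7","H7","H7","H4","H4"]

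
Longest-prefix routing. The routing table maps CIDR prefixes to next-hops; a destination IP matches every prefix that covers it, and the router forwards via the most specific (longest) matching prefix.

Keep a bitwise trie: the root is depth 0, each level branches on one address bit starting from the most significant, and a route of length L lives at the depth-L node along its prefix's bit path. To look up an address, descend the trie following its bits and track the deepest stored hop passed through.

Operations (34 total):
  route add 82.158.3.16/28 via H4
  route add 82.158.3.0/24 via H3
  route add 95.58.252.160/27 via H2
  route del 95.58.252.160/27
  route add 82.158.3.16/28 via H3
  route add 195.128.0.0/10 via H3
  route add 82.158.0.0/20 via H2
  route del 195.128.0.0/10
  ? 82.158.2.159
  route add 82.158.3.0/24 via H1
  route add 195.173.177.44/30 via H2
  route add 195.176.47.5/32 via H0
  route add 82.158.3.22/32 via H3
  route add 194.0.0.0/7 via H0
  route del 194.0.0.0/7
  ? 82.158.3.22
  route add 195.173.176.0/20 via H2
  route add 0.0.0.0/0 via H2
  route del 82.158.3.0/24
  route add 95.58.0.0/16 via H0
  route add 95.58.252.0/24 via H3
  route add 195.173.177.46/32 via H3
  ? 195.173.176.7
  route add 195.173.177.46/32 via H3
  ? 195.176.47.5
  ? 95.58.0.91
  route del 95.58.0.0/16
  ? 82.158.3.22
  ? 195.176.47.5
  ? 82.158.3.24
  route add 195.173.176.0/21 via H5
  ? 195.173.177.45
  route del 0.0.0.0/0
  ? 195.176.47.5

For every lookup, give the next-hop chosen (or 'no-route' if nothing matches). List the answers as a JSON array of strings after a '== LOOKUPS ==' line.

Apply in order:
  add 82.158.3.16/28 -> H4 at depth 28
  add 82.158.3.0/24 -> H3 at depth 24
  add 95.58.252.160/27 -> H2 at depth 27
  del 95.58.252.160/27 (clear depth 27)
  add 82.158.3.16/28 -> H3 at depth 28
  add 195.128.0.0/10 -> H3 at depth 10
  add 82.158.0.0/20 -> H2 at depth 20
  del 195.128.0.0/10 (clear depth 10)
  ? 82.158.2.159  path d0:-→d1:-→d2:-→d3:-→d4:-→d5:-→d6:-→d7:-→d8:-→d9:-→d10:-→d11:-→d12:-→d13:-→d14:-→d15:-→d16:-→d17:-→d18:-→d19:-→d20:H2→d21:-→d22:-→d23:-  best=H2
  add 82.158.3.0/24 -> H1 at depth 24
  add 195.173.177.44/30 -> H2 at depth 30
  add 195.176.47.5/32 -> H0 at depth 32
  add 82.158.3.22/32 -> H3 at depth 32
  add 194.0.0.0/7 -> H0 at depth 7
  del 194.0.0.0/7 (clear depth 7)
  ? 82.158.3.22  path d0:-→d1:-→d2:-→d3:-→d4:-→d5:-→d6:-→d7:-→d8:-→d9:-→d10:-→d11:-→d12:-→d13:-→d14:-→d15:-→d16:-→d17:-→d18:-→d19:-→d20:H2→d21:-→d22:-→d23:-→d24:H1→d25:-→d26:-→d27:-→d28:H3→d29:-→d30:-→d31:-→d32:H3  best=H3
  add 195.173.176.0/20 -> H2 at depth 20
  add 0.0.0.0/0 -> H2 at depth 0
  del 82.158.3.0/24 (clear depth 24)
  add 95.58.0.0/16 -> H0 at depth 16
  add 95.58.252.0/24 -> H3 at depth 24
  add 195.173.177.46/32 -> H3 at depth 32
  ? 195.173.176.7  path d0:H2→d1:-→d2:-→d3:-→d4:-→d5:-→d6:-→d7:-→d8:-→d9:-→d10:-→d11:-→d12:-→d13:-→d14:-→d15:-→d16:-→d17:-→d18:-→d19:-→d20:H2→d21:-→d22:-→d23:-  best=H2
  add 195.173.177.46/32 -> H3 at depth 32
  ? 195.176.47.5  path d0:H2→d1:-→d2:-→d3:-→d4:-→d5:-→d6:-→d7:-→d8:-→d9:-→d10:-→d11:-→d12:-→d13:-→d14:-→d15:-→d16:-→d17:-→d18:-→d19:-→d20:-→d21:-→d22:-→d23:-→d24:-→d25:-→d26:-→d27:-→d28:-→d29:-→d30:-→d31:-→d32:H0  best=H0
  ? 95.58.0.91  path d0:H2→d1:-→d2:-→d3:-→d4:-→d5:-→d6:-→d7:-→d8:-→d9:-→d10:-→d11:-→d12:-→d13:-→d14:-→d15:-→d16:H0  best=H0
  del 95.58.0.0/16 (clear depth 16)
  ? 82.158.3.22  path d0:H2→d1:-→d2:-→d3:-→d4:-→d5:-→d6:-→d7:-→d8:-→d9:-→d10:-→d11:-→d12:-→d13:-→d14:-→d15:-→d16:-→d17:-→d18:-→d19:-→d20:H2→d21:-→d22:-→d23:-→d24:-→d25:-→d26:-→d27:-→d28:H3→d29:-→d30:-→d31:-→d32:H3  best=H3
  ? 195.176.47.5  path d0:H2→d1:-→d2:-→d3:-→d4:-→d5:-→d6:-→d7:-→d8:-→d9:-→d10:-→d11:-→d12:-→d13:-→d14:-→d15:-→d16:-→d17:-→d18:-→d19:-→d20:-→d21:-→d22:-→d23:-→d24:-→d25:-→d26:-→d27:-→d28:-→d29:-→d30:-→d31:-→d32:H0  best=H0
  ? 82.158.3.24  path d0:H2→d1:-→d2:-→d3:-→d4:-→d5:-→d6:-→d7:-→d8:-→d9:-→d10:-→d11:-→d12:-→d13:-→d14:-→d15:-→d16:-→d17:-→d18:-→d19:-→d20:H2→d21:-→d22:-→d23:-→d24:-→d25:-→d26:-→d27:-→d28:H3  best=H3
  add 195.173.176.0/21 -> H5 at depth 21
  ? 195.173.177.45  path d0:H2→d1:-→d2:-→d3:-→d4:-→d5:-→d6:-→d7:-→d8:-→d9:-→d10:-→d11:-→d12:-→d13:-→d14:-→d15:-→d16:-→d17:-→d18:-→d19:-→d20:H2→d21:H5→d22:-→d23:-→d24:-→d25:-→d26:-→d27:-→d28:-→d29:-→d30:H2  best=H2
  del 0.0.0.0/0 (clear depth 0)
  ? 195.176.47.5  path d0:-→d1:-→d2:-→d3:-→d4:-→d5:-→d6:-→d7:-→d8:-→d9:-→d10:-→d11:-→d12:-→d13:-→d14:-→d15:-→d16:-→d17:-→d18:-→d19:-→d20:-→d21:-→d22:-→d23:-→d24:-→d25:-→d26:-→d27:-→d28:-→d29:-→d30:-→d31:-→d32:H0  best=H0

== LOOKUPS ==
["H2","H3","H2","H0","H0","H3","H0","H3","H2","H0"]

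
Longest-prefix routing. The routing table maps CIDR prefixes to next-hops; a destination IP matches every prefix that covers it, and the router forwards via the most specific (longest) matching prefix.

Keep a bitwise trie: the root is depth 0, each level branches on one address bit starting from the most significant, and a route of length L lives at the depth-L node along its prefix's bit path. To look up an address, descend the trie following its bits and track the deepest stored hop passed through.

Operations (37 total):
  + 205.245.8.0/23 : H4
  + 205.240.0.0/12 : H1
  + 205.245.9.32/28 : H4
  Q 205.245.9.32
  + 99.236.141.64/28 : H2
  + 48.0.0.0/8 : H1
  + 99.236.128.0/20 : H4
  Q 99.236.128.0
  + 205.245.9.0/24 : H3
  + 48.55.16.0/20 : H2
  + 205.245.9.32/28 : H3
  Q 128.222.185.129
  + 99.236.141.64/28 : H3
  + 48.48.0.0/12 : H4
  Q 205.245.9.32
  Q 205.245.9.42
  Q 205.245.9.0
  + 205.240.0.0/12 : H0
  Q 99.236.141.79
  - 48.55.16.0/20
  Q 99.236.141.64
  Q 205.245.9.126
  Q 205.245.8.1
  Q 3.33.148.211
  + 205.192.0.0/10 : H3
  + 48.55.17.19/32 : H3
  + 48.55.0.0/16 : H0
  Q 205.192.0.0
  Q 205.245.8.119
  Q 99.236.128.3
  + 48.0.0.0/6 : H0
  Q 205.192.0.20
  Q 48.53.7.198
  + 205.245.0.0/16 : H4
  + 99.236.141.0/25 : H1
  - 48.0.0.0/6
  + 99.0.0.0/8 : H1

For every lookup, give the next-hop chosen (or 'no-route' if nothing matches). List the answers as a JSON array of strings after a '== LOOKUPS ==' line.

Trace:
  + 205.245.8.0/23 (H4) depth=23
  + 205.240.0.0/12 (H1) depth=12
  + 205.245.9.32/28 (H4) depth=28
  ? 205.245.9.32  path d0:-→d1:-→d2:-→d3:-→d4:-→d5:-→d6:-→d7:-→d8:-→d9:-→d10:-→d11:-→d12:H1→d13:-→d14:-→d15:-→d16:-→d17:-→d18:-→d19:-→d20:-→d21:-→d22:-→d23:H4→d24:-→d25:-→d26:-→d27:-→d28:H4  best=H4
  + 99.236.141.64/28 (H2) depth=28
  + 48.0.0.0/8 (H1) depth=8
  + 99.236.128.0/20 (H4) depth=20
  ? 99.236.128.0  path d0:-→d1:-→d2:-→d3:-→d4:-→d5:-→d6:-→d7:-→d8:-→d9:-→d10:-→d11:-→d12:-→d13:-→d14:-→d15:-→d16:-→d17:-→d18:-→d19:-→d20:H4  best=H4
  + 205.245.9.0/24 (H3) depth=24
  + 48.55.16.0/20 (H2) depth=20
  + 205.245.9.32/28 (H3) depth=28
  ? 128.222.185.129  path d0:-→d1:-  best=no-route
  + 99.236.141.64/28 (H3) depth=28
  + 48.48.0.0/12 (H4) depth=12
  ? 205.245.9.32  path d0:-→d1:-→d2:-→d3:-→d4:-→d5:-→d6:-→d7:-→d8:-→d9:-→d10:-→d11:-→d12:H1→d13:-→d14:-→d15:-→d16:-→d17:-→d18:-→d19:-→d20:-→d21:-→d22:-→d23:H4→d24:H3→d25:-→d26:-→d27:-→d28:H3  best=H3
  ? 205.245.9.42  path d0:-→d1:-→d2:-→d3:-→d4:-→d5:-→d6:-→d7:-→d8:-→d9:-→d10:-→d11:-→d12:H1→d13:-→d14:-→d15:-→d16:-→d17:-→d18:-→d19:-→d20:-→d21:-→d22:-→d23:H4→d24:H3→d25:-→d26:-→d27:-→d28:H3  best=H3
  ? 205.245.9.0  path d0:-→d1:-→d2:-→d3:-→d4:-→d5:-→d6:-→d7:-→d8:-→d9:-→d10:-→d11:-→d12:H1→d13:-→d14:-→d15:-→d16:-→d17:-→d18:-→d19:-→d20:-→d21:-→d22:-→d23:H4→d24:H3→d25:-→d26:-  best=H3
  + 205.240.0.0/12 (H0) depth=12
  ? 99.236.141.79  path d0:-→d1:-→d2:-→d3:-→d4:-→d5:-→d6:-→d7:-→d8:-→d9:-→d10:-→d11:-→d12:-→d13:-→d14:-→d15:-→d16:-→d17:-→d18:-→d19:-→d20:H4→d21:-→d22:-→d23:-→d24:-→d25:-→d26:-→d27:-→d28:H3  best=H3
  del 48.55.16.0/20 (clear depth 20)
  ? 99.236.141.64  path d0:-→d1:-→d2:-→d3:-→d4:-→d5:-→d6:-→d7:-→d8:-→d9:-→d10:-→d11:-→d12:-→d13:-→d14:-→d15:-→d16:-→d17:-→d18:-→d19:-→d20:H4→d21:-→d22:-→d23:-→d24:-→d25:-→d26:-→d27:-→d28:H3  best=H3
  ? 205.245.9.126  path d0:-→d1:-→d2:-→d3:-→d4:-→d5:-→d6:-→d7:-→d8:-→d9:-→d10:-→d11:-→d12:H0→d13:-→d14:-→d15:-→d16:-→d17:-→d18:-→d19:-→d20:-→d21:-→d22:-→d23:H4→d24:H3→d25:-  best=H3
  ? 205.245.8.1  path d0:-→d1:-→d2:-→d3:-→d4:-→d5:-→d6:-→d7:-→d8:-→d9:-→d10:-→d11:-→d12:H0→d13:-→d14:-→d15:-→d16:-→d17:-→d18:-→d19:-→d20:-→d21:-→d22:-→d23:H4  best=H4
  ? 3.33.148.211  path d0:-→d1:-→d2:-  best=no-route
  + 205.192.0.0/10 (H3) depth=10
  + 48.55.17.19/32 (H3) depth=32
  + 48.55.0.0/16 (H0) depth=16
  ? 205.192.0.0  path d0:-→d1:-→d2:-→d3:-→d4:-→d5:-→d6:-→d7:-→d8:-→d9:-→d10:H3  best=H3
  ? 205.245.8.119  path d0:-→d1:-→d2:-→d3:-→d4:-→d5:-→d6:-→d7:-→d8:-→d9:-→d10:H3→d11:-→d12:H0→d13:-→d14:-→d15:-→d16:-→d17:-→d18:-→d19:-→d20:-→d21:-→d22:-→d23:H4  best=H4
  ? 99.236.128.3  path d0:-→d1:-→d2:-→d3:-→d4:-→d5:-→d6:-→d7:-→d8:-→d9:-→d10:-→d11:-→d12:-→d13:-→d14:-→d15:-→d16:-→d17:-→d18:-→d19:-→d20:H4  best=H4
  + 48.0.0.0/6 (H0) depth=6
  ? 205.192.0.20  path d0:-→d1:-→d2:-→d3:-→d4:-→d5:-→d6:-→d7:-→d8:-→d9:-→d10:H3  best=H3
  ? 48.53.7.198  path d0:-→d1:-→d2:-→d3:-→d4:-→d5:-→d6:H0→d7:-→d8:H1→d9:-→d10:-→d11:-→d12:H4→d13:-→d14:-  best=H4
  + 205.245.0.0/16 (H4) depth=16
  + 99.236.141.0/25 (H1) depth=25
  del 48.0.0.0/6 (clear depth 6)
  + 99.0.0.0/8 (H1) depth=8

== LOOKUPS ==
["H4","H4","no-route","H3","H3","H3","H3","H3","H3","H4","no-route","H3","H4","H4","H3","H4"]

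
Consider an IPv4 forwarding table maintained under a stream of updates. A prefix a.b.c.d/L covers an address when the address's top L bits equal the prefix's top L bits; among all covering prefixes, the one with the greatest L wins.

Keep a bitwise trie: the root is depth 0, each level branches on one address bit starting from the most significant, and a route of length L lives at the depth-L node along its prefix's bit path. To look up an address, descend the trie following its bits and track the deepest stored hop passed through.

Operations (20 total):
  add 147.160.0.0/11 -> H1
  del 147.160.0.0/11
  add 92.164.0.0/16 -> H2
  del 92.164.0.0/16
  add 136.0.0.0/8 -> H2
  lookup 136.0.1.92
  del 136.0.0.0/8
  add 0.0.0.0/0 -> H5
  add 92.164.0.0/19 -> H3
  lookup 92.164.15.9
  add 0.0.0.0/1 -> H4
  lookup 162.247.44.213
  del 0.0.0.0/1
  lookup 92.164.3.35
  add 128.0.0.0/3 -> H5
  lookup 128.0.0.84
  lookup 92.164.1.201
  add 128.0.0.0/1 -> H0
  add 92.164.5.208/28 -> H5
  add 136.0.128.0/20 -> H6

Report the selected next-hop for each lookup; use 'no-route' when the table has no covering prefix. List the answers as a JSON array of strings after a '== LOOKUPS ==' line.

Apply in order:
  add 147.160.0.0/11 -> H1 at depth 11
  - 147.160.0.0/11 clear@11
  add 92.164.0.0/16 -> H2 at depth 16
  - 92.164.0.0/16 clear@16
  add 136.0.0.0/8 -> H2 at depth 8
  ? 136.0.1.92  path d0:-→d1:-→d2:-→d3:-→d4:-→d5:-→d6:-→d7:-→d8:H2  best=H2
  - 136.0.0.0/8 clear@8
  add 0.0.0.0/0 -> H5 at depth 0
  add 92.164.0.0/19 -> H3 at depth 19
  ? 92.164.15.9  path d0:H5→d1:-→d2:-→d3:-→d4:-→d5:-→d6:-→d7:-→d8:-→d9:-→d10:-→d11:-→d12:-→d13:-→d14:-→d15:-→d16:-→d17:-→d18:-→d19:H3  best=H3
  add 0.0.0.0/1 -> H4 at depth 1
  ? 162.247.44.213  path d0:H5→d1:-→d2:-  best=H5
  - 0.0.0.0/1 clear@1
  ? 92.164.3.35  path d0:H5→d1:-→d2:-→d3:-→d4:-→d5:-→d6:-→d7:-→d8:-→d9:-→d10:-→d11:-→d12:-→d13:-→d14:-→d15:-→d16:-→d17:-→d18:-→d19:H3  best=H3
  add 128.0.0.0/3 -> H5 at depth 3
  ? 128.0.0.84  path d0:H5→d1:-→d2:-→d3:H5→d4:-  best=H5
  ? 92.164.1.201  path d0:H5→d1:-→d2:-→d3:-→d4:-→d5:-→d6:-→d7:-→d8:-→d9:-→d10:-→d11:-→d12:-→d13:-→d14:-→d15:-→d16:-→d17:-→d18:-→d19:H3  best=H3
  add 128.0.0.0/1 -> H0 at depth 1
  add 92.164.5.208/28 -> H5 at depth 28
  add 136.0.128.0/20 -> H6 at depth 20

== LOOKUPS ==
["H2","H3","H5","H3","H5","H3"]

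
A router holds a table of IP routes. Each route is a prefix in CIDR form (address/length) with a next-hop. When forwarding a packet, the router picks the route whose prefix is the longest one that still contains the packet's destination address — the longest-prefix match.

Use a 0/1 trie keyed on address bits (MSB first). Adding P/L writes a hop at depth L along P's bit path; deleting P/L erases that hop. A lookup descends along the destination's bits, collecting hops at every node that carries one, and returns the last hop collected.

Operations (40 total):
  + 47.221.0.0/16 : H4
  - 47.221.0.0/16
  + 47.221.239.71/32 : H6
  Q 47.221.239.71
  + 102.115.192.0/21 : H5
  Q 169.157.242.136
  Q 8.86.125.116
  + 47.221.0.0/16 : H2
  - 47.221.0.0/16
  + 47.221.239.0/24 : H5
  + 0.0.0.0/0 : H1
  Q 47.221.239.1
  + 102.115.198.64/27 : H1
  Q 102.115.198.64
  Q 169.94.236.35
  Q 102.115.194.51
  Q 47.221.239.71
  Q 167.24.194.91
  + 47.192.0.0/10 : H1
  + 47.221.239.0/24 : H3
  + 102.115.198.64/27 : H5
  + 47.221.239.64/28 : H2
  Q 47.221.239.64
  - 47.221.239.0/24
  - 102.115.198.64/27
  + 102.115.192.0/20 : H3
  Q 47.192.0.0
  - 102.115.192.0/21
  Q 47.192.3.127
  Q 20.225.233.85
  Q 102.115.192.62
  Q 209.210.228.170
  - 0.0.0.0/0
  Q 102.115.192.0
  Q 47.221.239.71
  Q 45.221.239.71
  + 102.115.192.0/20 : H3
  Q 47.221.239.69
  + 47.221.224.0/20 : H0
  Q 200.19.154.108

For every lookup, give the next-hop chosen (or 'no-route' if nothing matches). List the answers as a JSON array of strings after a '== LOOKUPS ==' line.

Process each operation:
  add 47.221.0.0/16 -> H4 at depth 16
  - 47.221.0.0/16 clear@16
  add 47.221.239.71/32 -> H6 at depth 32
  ? 47.221.239.71  path d0:-→d1:-→d2:-→d3:-→d4:-→d5:-→d6:-→d7:-→d8:-→d9:-→d10:-→d11:-→d12:-→d13:-→d14:-→d15:-→d16:-→d17:-→d18:-→d19:-→d20:-→d21:-→d22:-→d23:-→d24:-→d25:-→d26:-→d27:-→d28:-→d29:-→d30:-→d31:-→d32:H6  best=H6
  add 102.115.192.0/21 -> H5 at depth 21
  ? 169.157.242.136  path d0:-  best=no-route
  ? 8.86.125.116  path d0:-→d1:-→d2:-  best=no-route
  add 47.221.0.0/16 -> H2 at depth 16
  - 47.221.0.0/16 clear@16
  add 47.221.239.0/24 -> H5 at depth 24
  add 0.0.0.0/0 -> H1 at depth 0
  ? 47.221.239.1  path d0:H1→d1:-→d2:-→d3:-→d4:-→d5:-→d6:-→d7:-→d8:-→d9:-→d10:-→d11:-→d12:-→d13:-→d14:-→d15:-→d16:-→d17:-→d18:-→d19:-→d20:-→d21:-→d22:-→d23:-→d24:H5→d25:-  best=H5
  add 102.115.198.64/27 -> H1 at depth 27
  ? 102.115.198.64  path d0:H1→d1:-→d2:-→d3:-→d4:-→d5:-→d6:-→d7:-→d8:-→d9:-→d10:-→d11:-→d12:-→d13:-→d14:-→d15:-→d16:-→d17:-→d18:-→d19:-→d20:-→d21:H5→d22:-→d23:-→d24:-→d25:-→d26:-→d27:H1  best=H1
  ? 169.94.236.35  path d0:H1  best=H1
  ? 102.115.194.51  path d0:H1→d1:-→d2:-→d3:-→d4:-→d5:-→d6:-→d7:-→d8:-→d9:-→d10:-→d11:-→d12:-→d13:-→d14:-→d15:-→d16:-→d17:-→d18:-→d19:-→d20:-→d21:H5  best=H5
  ? 47.221.239.71  path d0:H1→d1:-→d2:-→d3:-→d4:-→d5:-→d6:-→d7:-→d8:-→d9:-→d10:-→d11:-→d12:-→d13:-→d14:-→d15:-→d16:-→d17:-→d18:-→d19:-→d20:-→d21:-→d22:-→d23:-→d24:H5→d25:-→d26:-→d27:-→d28:-→d29:-→d30:-→d31:-→d32:H6  best=H6
  ? 167.24.194.91  path d0:H1  best=H1
  add 47.192.0.0/10 -> H1 at depth 10
  add 47.221.239.0/24 -> H3 at depth 24
  add 102.115.198.64/27 -> H5 at depth 27
  add 47.221.239.64/28 -> H2 at depth 28
  ? 47.221.239.64  path d0:H1→d1:-→d2:-→d3:-→d4:-→d5:-→d6:-→d7:-→d8:-→d9:-→d10:H1→d11:-→d12:-→d13:-→d14:-→d15:-→d16:-→d17:-→d18:-→d19:-→d20:-→d21:-→d22:-→d23:-→d24:H3→d25:-→d26:-→d27:-→d28:H2→d29:-  best=H2
  - 47.221.239.0/24 clear@24
  - 102.115.198.64/27 clear@27
  add 102.115.192.0/20 -> H3 at depth 20
  ? 47.192.0.0  path d0:H1→d1:-→d2:-→d3:-→d4:-→d5:-→d6:-→d7:-→d8:-→d9:-→d10:H1→d11:-  best=H1
  - 102.115.192.0/21 clear@21
  ? 47.192.3.127  path d0:H1→d1:-→d2:-→d3:-→d4:-→d5:-→d6:-→d7:-→d8:-→d9:-→d10:H1→d11:-  best=H1
  ? 20.225.233.85  path d0:H1→d1:-→d2:-  best=H1
  ? 102.115.192.62  path d0:H1→d1:-→d2:-→d3:-→d4:-→d5:-→d6:-→d7:-→d8:-→d9:-→d10:-→d11:-→d12:-→d13:-→d14:-→d15:-→d16:-→d17:-→d18:-→d19:-→d20:H3→d21:-  best=H3
  ? 209.210.228.170  path d0:H1  best=H1
  - 0.0.0.0/0 clear@0
  ? 102.115.192.0  path d0:-→d1:-→d2:-→d3:-→d4:-→d5:-→d6:-→d7:-→d8:-→d9:-→d10:-→d11:-→d12:-→d13:-→d14:-→d15:-→d16:-→d17:-→d18:-→d19:-→d20:H3→d21:-  best=H3
  ? 47.221.239.71  path d0:-→d1:-→d2:-→d3:-→d4:-→d5:-→d6:-→d7:-→d8:-→d9:-→d10:H1→d11:-→d12:-→d13:-→d14:-→d15:-→d16:-→d17:-→d18:-→d19:-→d20:-→d21:-→d22:-→d23:-→d24:-→d25:-→d26:-→d27:-→d28:H2→d29:-→d30:-→d31:-→d32:H6  best=H6
  ? 45.221.239.71  path d0:-→d1:-→d2:-→d3:-→d4:-→d5:-→d6:-  best=no-route
  add 102.115.192.0/20 -> H3 at depth 20
  ? 47.221.239.69  path d0:-→d1:-→d2:-→d3:-→d4:-→d5:-→d6:-→d7:-→d8:-→d9:-→d10:H1→d11:-→d12:-→d13:-→d14:-→d15:-→d16:-→d17:-→d18:-→d19:-→d20:-→d21:-→d22:-→d23:-→d24:-→d25:-→d26:-→d27:-→d28:H2→d29:-→d30:-  best=H2
  add 47.221.224.0/20 -> H0 at depth 20
  ? 200.19.154.108  path d0:-  best=no-route

== LOOKUPS ==
["H6","no-route","no-route","H5","H1","H1","H5","H6","H1","H2","H1","H1","H1","H3","H1","H3","H6","no-route","H2","no-route"]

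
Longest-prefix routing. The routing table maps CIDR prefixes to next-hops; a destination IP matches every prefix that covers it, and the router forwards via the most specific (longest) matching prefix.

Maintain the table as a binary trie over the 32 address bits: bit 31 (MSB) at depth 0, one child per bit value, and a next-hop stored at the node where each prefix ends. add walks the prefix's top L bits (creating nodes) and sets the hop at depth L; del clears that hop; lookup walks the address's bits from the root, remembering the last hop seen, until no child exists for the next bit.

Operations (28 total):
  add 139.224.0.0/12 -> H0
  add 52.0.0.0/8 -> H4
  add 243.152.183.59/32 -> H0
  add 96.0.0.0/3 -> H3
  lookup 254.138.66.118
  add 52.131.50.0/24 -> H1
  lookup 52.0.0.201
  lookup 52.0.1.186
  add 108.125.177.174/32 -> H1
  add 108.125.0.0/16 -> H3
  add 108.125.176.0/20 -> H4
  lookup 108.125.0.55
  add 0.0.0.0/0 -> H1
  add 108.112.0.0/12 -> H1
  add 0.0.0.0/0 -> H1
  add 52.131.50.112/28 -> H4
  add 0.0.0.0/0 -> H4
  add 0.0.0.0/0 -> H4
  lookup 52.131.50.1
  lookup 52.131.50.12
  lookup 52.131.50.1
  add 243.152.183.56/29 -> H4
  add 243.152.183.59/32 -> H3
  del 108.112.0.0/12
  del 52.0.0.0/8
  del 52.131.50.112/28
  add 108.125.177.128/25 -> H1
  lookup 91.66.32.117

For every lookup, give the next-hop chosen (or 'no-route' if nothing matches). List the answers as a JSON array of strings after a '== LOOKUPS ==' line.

Trace:
  add 139.224.0.0/12 -> H0 at depth 12
  add 52.0.0.0/8 -> H4 at depth 8
  add 243.152.183.59/32 -> H0 at depth 32
  add 96.0.0.0/3 -> H3 at depth 3
  ? 254.138.66.118  path d0:-→d1:-→d2:-→d3:-→d4:-  best=no-route
  add 52.131.50.0/24 -> H1 at depth 24
  ? 52.0.0.201  path d0:-→d1:-→d2:-→d3:-→d4:-→d5:-→d6:-→d7:-→d8:H4  best=H4
  ? 52.0.1.186  path d0:-→d1:-→d2:-→d3:-→d4:-→d5:-→d6:-→d7:-→d8:H4  best=H4
  add 108.125.177.174/32 -> H1 at depth 32
  add 108.125.0.0/16 -> H3 at depth 16
  add 108.125.176.0/20 -> H4 at depth 20
  ? 108.125.0.55  path d0:-→d1:-→d2:-→d3:H3→d4:-→d5:-→d6:-→d7:-→d8:-→d9:-→d10:-→d11:-→d12:-→d13:-→d14:-→d15:-→d16:H3  best=H3
  add 0.0.0.0/0 -> H1 at depth 0
  add 108.112.0.0/12 -> H1 at depth 12
  add 0.0.0.0/0 -> H1 at depth 0
  add 52.131.50.112/28 -> H4 at depth 28
  add 0.0.0.0/0 -> H4 at depth 0
  add 0.0.0.0/0 -> H4 at depth 0
  ? 52.131.50.1  path d0:H4→d1:-→d2:-→d3:-→d4:-→d5:-→d6:-→d7:-→d8:H4→d9:-→d10:-→d11:-→d12:-→d13:-→d14:-→d15:-→d16:-→d17:-→d18:-→d19:-→d20:-→d21:-→d22:-→d23:-→d24:H1→d25:-  best=H1
  ? 52.131.50.12  path d0:H4→d1:-→d2:-→d3:-→d4:-→d5:-→d6:-→d7:-→d8:H4→d9:-→d10:-→d11:-→d12:-→d13:-→d14:-→d15:-→d16:-→d17:-→d18:-→d19:-→d20:-→d21:-→d22:-→d23:-→d24:H1→d25:-  best=H1
  ? 52.131.50.1  path d0:H4→d1:-→d2:-→d3:-→d4:-→d5:-→d6:-→d7:-→d8:H4→d9:-→d10:-→d11:-→d12:-→d13:-→d14:-→d15:-→d16:-→d17:-→d18:-→d19:-→d20:-→d21:-→d22:-→d23:-→d24:H1→d25:-  best=H1
  add 243.152.183.56/29 -> H4 at depth 29
  add 243.152.183.59/32 -> H3 at depth 32
  del 108.112.0.0/12 (clear depth 12)
  del 52.0.0.0/8 (clear depth 8)
  del 52.131.50.112/28 (clear depth 28)
  add 108.125.177.128/25 -> H1 at depth 25
  ? 91.66.32.117  path d0:H4→d1:-→d2:-  best=H4

== LOOKUPS ==
["no-route","H4","H4","H3","H1","H1","H1","H4"]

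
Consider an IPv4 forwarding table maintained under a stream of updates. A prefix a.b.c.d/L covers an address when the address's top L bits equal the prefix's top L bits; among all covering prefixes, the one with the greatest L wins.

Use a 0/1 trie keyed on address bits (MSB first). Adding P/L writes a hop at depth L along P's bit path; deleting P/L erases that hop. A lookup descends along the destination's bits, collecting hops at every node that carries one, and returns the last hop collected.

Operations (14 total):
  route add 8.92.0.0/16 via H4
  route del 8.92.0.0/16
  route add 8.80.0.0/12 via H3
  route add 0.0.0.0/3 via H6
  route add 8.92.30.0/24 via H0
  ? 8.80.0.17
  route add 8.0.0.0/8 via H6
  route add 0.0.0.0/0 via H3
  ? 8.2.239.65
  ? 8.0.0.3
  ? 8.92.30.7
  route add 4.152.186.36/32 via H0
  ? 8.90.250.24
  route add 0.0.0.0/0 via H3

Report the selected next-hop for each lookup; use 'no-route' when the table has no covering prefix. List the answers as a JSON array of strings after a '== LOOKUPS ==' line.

Trace:
  add 8.92.0.0/16 -> H4 at depth 16
  del 8.92.0.0/16 (clear depth 16)
  add 8.80.0.0/12 -> H3 at depth 12
  add 0.0.0.0/3 -> H6 at depth 3
  add 8.92.30.0/24 -> H0 at depth 24
  Q 8.80.0.17: descend 000010000101 ; hops seen [H6,H3] ; pick H3
  add 8.0.0.0/8 -> H6 at depth 8
  add 0.0.0.0/0 -> H3 at depth 0
  Q 8.2.239.65: descend 000010000 ; hops seen [H3,H6,H6] ; pick H6
  Q 8.0.0.3: descend 000010000 ; hops seen [H3,H6,H6] ; pick H6
  Q 8.92.30.7: descend 000010000101110000011110 ; hops seen [H3,H6,H6,H3,H0] ; pick H0
  add 4.152.186.36/32 -> H0 at depth 32
  Q 8.90.250.24: descend 0000100001011 ; hops seen [H3,H6,H6,H3] ; pick H3
  add 0.0.0.0/0 -> H3 at depth 0

== LOOKUPS ==
["H3","H6","H6","H0","H3"]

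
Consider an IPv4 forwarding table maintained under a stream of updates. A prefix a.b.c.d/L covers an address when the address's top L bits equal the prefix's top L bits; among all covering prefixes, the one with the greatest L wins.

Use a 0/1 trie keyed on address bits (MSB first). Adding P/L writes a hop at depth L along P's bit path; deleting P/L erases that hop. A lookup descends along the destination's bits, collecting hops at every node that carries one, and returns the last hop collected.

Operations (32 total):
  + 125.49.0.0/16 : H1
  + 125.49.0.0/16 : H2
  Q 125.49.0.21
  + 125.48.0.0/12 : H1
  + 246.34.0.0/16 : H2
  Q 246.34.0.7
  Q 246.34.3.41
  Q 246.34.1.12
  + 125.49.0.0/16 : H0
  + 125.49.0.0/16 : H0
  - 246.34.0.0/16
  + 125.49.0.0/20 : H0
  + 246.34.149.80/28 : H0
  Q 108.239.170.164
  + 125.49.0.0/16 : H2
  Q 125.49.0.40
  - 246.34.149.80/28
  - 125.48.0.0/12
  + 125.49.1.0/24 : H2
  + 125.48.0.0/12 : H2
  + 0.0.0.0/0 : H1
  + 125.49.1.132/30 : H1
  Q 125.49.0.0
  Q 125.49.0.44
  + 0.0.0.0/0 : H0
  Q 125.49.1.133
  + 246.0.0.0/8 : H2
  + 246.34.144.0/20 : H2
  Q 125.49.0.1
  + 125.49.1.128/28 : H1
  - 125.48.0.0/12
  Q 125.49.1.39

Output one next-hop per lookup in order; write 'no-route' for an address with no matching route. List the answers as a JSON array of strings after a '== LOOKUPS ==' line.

Apply in order:
  + 125.49.0.0/16 (H1) depth=16
  + 125.49.0.0/16 (H2) depth=16
  ? 125.49.0.21  path d0:-→d1:-→d2:-→d3:-→d4:-→d5:-→d6:-→d7:-→d8:-→d9:-→d10:-→d11:-→d12:-→d13:-→d14:-→d15:-→d16:H2  best=H2
  + 125.48.0.0/12 (H1) depth=12
  + 246.34.0.0/16 (H2) depth=16
  ? 246.34.0.7  path d0:-→d1:-→d2:-→d3:-→d4:-→d5:-→d6:-→d7:-→d8:-→d9:-→d10:-→d11:-→d12:-→d13:-→d14:-→d15:-→d16:H2  best=H2
  ? 246.34.3.41  path d0:-→d1:-→d2:-→d3:-→d4:-→d5:-→d6:-→d7:-→d8:-→d9:-→d10:-→d11:-→d12:-→d13:-→d14:-→d15:-→d16:H2  best=H2
  ? 246.34.1.12  path d0:-→d1:-→d2:-→d3:-→d4:-→d5:-→d6:-→d7:-→d8:-→d9:-→d10:-→d11:-→d12:-→d13:-→d14:-→d15:-→d16:H2  best=H2
  + 125.49.0.0/16 (H0) depth=16
  + 125.49.0.0/16 (H0) depth=16
  - 246.34.0.0/16 clear@16
  + 125.49.0.0/20 (H0) depth=20
  + 246.34.149.80/28 (H0) depth=28
  ? 108.239.170.164  path d0:-→d1:-→d2:-→d3:-  best=no-route
  + 125.49.0.0/16 (H2) depth=16
  ? 125.49.0.40  path d0:-→d1:-→d2:-→d3:-→d4:-→d5:-→d6:-→d7:-→d8:-→d9:-→d10:-→d11:-→d12:H1→d13:-→d14:-→d15:-→d16:H2→d17:-→d18:-→d19:-→d20:H0  best=H0
  - 246.34.149.80/28 clear@28
  - 125.48.0.0/12 clear@12
  + 125.49.1.0/24 (H2) depth=24
  + 125.48.0.0/12 (H2) depth=12
  + 0.0.0.0/0 (H1) depth=0
  + 125.49.1.132/30 (H1) depth=30
  ? 125.49.0.0  path d0:H1→d1:-→d2:-→d3:-→d4:-→d5:-→d6:-→d7:-→d8:-→d9:-→d10:-→d11:-→d12:H2→d13:-→d14:-→d15:-→d16:H2→d17:-→d18:-→d19:-→d20:H0→d21:-→d22:-→d23:-  best=H0
  ? 125.49.0.44  path d0:H1→d1:-→d2:-→d3:-→d4:-→d5:-→d6:-→d7:-→d8:-→d9:-→d10:-→d11:-→d12:H2→d13:-→d14:-→d15:-→d16:H2→d17:-→d18:-→d19:-→d20:H0→d21:-→d22:-→d23:-  best=H0
  + 0.0.0.0/0 (H0) depth=0
  ? 125.49.1.133  path d0:H0→d1:-→d2:-→d3:-→d4:-→d5:-→d6:-→d7:-→d8:-→d9:-→d10:-→d11:-→d12:H2→d13:-→d14:-→d15:-→d16:H2→d17:-→d18:-→d19:-→d20:H0→d21:-→d22:-→d23:-→d24:H2→d25:-→d26:-→d27:-→d28:-→d29:-→d30:H1  best=H1
  + 246.0.0.0/8 (H2) depth=8
  + 246.34.144.0/20 (H2) depth=20
  ? 125.49.0.1  path d0:H0→d1:-→d2:-→d3:-→d4:-→d5:-→d6:-→d7:-→d8:-→d9:-→d10:-→d11:-→d12:H2→d13:-→d14:-→d15:-→d16:H2→d17:-→d18:-→d19:-→d20:H0→d21:-→d22:-→d23:-  best=H0
  + 125.49.1.128/28 (H1) depth=28
  - 125.48.0.0/12 clear@12
  ? 125.49.1.39  path d0:H0→d1:-→d2:-→d3:-→d4:-→d5:-→d6:-→d7:-→d8:-→d9:-→d10:-→d11:-→d12:-→d13:-→d14:-→d15:-→d16:H2→d17:-→d18:-→d19:-→d20:H0→d21:-→d22:-→d23:-→d24:H2  best=H2

== LOOKUPS ==
["H2","H2","H2","H2","no-route","H0","H0","H0","H1","H0","H2"]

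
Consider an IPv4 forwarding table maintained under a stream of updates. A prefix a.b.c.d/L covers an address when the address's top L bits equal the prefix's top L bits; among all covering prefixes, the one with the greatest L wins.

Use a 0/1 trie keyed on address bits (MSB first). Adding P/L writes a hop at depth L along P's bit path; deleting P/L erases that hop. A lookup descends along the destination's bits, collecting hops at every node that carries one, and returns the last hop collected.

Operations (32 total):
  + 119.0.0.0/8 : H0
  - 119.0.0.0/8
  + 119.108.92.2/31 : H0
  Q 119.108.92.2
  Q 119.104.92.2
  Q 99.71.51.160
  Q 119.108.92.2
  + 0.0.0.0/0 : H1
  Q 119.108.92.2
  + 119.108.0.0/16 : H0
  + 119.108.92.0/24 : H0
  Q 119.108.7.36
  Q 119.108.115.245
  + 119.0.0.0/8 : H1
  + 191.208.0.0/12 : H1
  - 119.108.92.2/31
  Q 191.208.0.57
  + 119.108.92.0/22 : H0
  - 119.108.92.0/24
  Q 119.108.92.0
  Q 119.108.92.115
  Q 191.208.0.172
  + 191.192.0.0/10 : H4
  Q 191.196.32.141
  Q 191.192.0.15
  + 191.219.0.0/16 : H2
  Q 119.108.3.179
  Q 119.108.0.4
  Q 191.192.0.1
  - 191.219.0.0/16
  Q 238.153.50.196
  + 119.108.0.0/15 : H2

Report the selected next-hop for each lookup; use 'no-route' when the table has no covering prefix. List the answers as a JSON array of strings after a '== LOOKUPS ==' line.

Apply in order:
  + 119.0.0.0/8 (H0) depth=8
  del 119.0.0.0/8 (clear depth 8)
  + 119.108.92.2/31 (H0) depth=31
  ? 119.108.92.2  path d0:-→d1:-→d2:-→d3:-→d4:-→d5:-→d6:-→d7:-→d8:-→d9:-→d10:-→d11:-→d12:-→d13:-→d14:-→d15:-→d16:-→d17:-→d18:-→d19:-→d20:-→d21:-→d22:-→d23:-→d24:-→d25:-→d26:-→d27:-→d28:-→d29:-→d30:-→d31:H0  best=H0
  ? 119.104.92.2  path d0:-→d1:-→d2:-→d3:-→d4:-→d5:-→d6:-→d7:-→d8:-→d9:-→d10:-→d11:-→d12:-→d13:-  best=no-route
  ? 99.71.51.160  path d0:-→d1:-→d2:-→d3:-  best=no-route
  ? 119.108.92.2  path d0:-→d1:-→d2:-→d3:-→d4:-→d5:-→d6:-→d7:-→d8:-→d9:-→d10:-→d11:-→d12:-→d13:-→d14:-→d15:-→d16:-→d17:-→d18:-→d19:-→d20:-→d21:-→d22:-→d23:-→d24:-→d25:-→d26:-→d27:-→d28:-→d29:-→d30:-→d31:H0  best=H0
  + 0.0.0.0/0 (H1) depth=0
  ? 119.108.92.2  path d0:H1→d1:-→d2:-→d3:-→d4:-→d5:-→d6:-→d7:-→d8:-→d9:-→d10:-→d11:-→d12:-→d13:-→d14:-→d15:-→d16:-→d17:-→d18:-→d19:-→d20:-→d21:-→d22:-→d23:-→d24:-→d25:-→d26:-→d27:-→d28:-→d29:-→d30:-→d31:H0  best=H0
  + 119.108.0.0/16 (H0) depth=16
  + 119.108.92.0/24 (H0) depth=24
  ? 119.108.7.36  path d0:H1→d1:-→d2:-→d3:-→d4:-→d5:-→d6:-→d7:-→d8:-→d9:-→d10:-→d11:-→d12:-→d13:-→d14:-→d15:-→d16:H0→d17:-  best=H0
  ? 119.108.115.245  path d0:H1→d1:-→d2:-→d3:-→d4:-→d5:-→d6:-→d7:-→d8:-→d9:-→d10:-→d11:-→d12:-→d13:-→d14:-→d15:-→d16:H0→d17:-→d18:-  best=H0
  + 119.0.0.0/8 (H1) depth=8
  + 191.208.0.0/12 (H1) depth=12
  del 119.108.92.2/31 (clear depth 31)
  ? 191.208.0.57  path d0:H1→d1:-→d2:-→d3:-→d4:-→d5:-→d6:-→d7:-→d8:-→d9:-→d10:-→d11:-→d12:H1  best=H1
  + 119.108.92.0/22 (H0) depth=22
  del 119.108.92.0/24 (clear depth 24)
  ? 119.108.92.0  path d0:H1→d1:-→d2:-→d3:-→d4:-→d5:-→d6:-→d7:-→d8:H1→d9:-→d10:-→d11:-→d12:-→d13:-→d14:-→d15:-→d16:H0→d17:-→d18:-→d19:-→d20:-→d21:-→d22:H0→d23:-→d24:-→d25:-→d26:-→d27:-→d28:-→d29:-→d30:-  best=H0
  ? 119.108.92.115  path d0:H1→d1:-→d2:-→d3:-→d4:-→d5:-→d6:-→d7:-→d8:H1→d9:-→d10:-→d11:-→d12:-→d13:-→d14:-→d15:-→d16:H0→d17:-→d18:-→d19:-→d20:-→d21:-→d22:H0→d23:-→d24:-→d25:-  best=H0
  ? 191.208.0.172  path d0:H1→d1:-→d2:-→d3:-→d4:-→d5:-→d6:-→d7:-→d8:-→d9:-→d10:-→d11:-→d12:H1  best=H1
  + 191.192.0.0/10 (H4) depth=10
  ? 191.196.32.141  path d0:H1→d1:-→d2:-→d3:-→d4:-→d5:-→d6:-→d7:-→d8:-→d9:-→d10:H4→d11:-  best=H4
  ? 191.192.0.15  path d0:H1→d1:-→d2:-→d3:-→d4:-→d5:-→d6:-→d7:-→d8:-→d9:-→d10:H4→d11:-  best=H4
  + 191.219.0.0/16 (H2) depth=16
  ? 119.108.3.179  path d0:H1→d1:-→d2:-→d3:-→d4:-→d5:-→d6:-→d7:-→d8:H1→d9:-→d10:-→d11:-→d12:-→d13:-→d14:-→d15:-→d16:H0→d17:-  best=H0
  ? 119.108.0.4  path d0:H1→d1:-→d2:-→d3:-→d4:-→d5:-→d6:-→d7:-→d8:H1→d9:-→d10:-→d11:-→d12:-→d13:-→d14:-→d15:-→d16:H0→d17:-  best=H0
  ? 191.192.0.1  path d0:H1→d1:-→d2:-→d3:-→d4:-→d5:-→d6:-→d7:-→d8:-→d9:-→d10:H4→d11:-  best=H4
  del 191.219.0.0/16 (clear depth 16)
  ? 238.153.50.196  path d0:H1→d1:-  best=H1
  + 119.108.0.0/15 (H2) depth=15

== LOOKUPS ==
["H0","no-route","no-route","H0","H0","H0","H0","H1","H0","H0","H1","H4","H4","H0","H0","H4","H1"]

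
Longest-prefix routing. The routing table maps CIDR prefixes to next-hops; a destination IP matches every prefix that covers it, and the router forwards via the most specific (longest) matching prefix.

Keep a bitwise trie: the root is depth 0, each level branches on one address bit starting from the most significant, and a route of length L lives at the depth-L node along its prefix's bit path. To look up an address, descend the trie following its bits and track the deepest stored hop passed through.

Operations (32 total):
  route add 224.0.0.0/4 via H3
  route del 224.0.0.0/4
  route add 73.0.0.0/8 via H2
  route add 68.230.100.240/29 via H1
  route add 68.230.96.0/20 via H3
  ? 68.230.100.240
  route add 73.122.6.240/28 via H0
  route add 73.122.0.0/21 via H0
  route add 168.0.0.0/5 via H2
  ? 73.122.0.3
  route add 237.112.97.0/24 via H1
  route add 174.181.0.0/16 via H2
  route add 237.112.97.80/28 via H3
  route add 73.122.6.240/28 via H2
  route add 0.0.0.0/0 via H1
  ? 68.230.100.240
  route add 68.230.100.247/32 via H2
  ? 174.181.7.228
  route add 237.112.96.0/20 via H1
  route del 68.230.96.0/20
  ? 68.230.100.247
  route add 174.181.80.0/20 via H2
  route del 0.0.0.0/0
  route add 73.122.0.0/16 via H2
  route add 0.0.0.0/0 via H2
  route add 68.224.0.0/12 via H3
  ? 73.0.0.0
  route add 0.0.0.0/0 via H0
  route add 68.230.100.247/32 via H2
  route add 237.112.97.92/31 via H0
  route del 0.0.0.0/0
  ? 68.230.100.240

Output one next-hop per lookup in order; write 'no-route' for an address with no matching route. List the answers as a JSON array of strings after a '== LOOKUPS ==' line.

Process each operation:
  + 224.0.0.0/4 (H3) depth=4
  del 224.0.0.0/4 (clear depth 4)
  + 73.0.0.0/8 (H2) depth=8
  + 68.230.100.240/29 (H1) depth=29
  + 68.230.96.0/20 (H3) depth=20
  Q 68.230.100.240: descend 01000100111001100110010011110 ; hops seen [H3,H1] ; pick H1
  + 73.122.6.240/28 (H0) depth=28
  + 73.122.0.0/21 (H0) depth=21
  + 168.0.0.0/5 (H2) depth=5
  Q 73.122.0.3: descend 010010010111101000000 ; hops seen [H2,H0] ; pick H0
  + 237.112.97.0/24 (H1) depth=24
  + 174.181.0.0/16 (H2) depth=16
  + 237.112.97.80/28 (H3) depth=28
  + 73.122.6.240/28 (H2) depth=28
  + 0.0.0.0/0 (H1) depth=0
  Q 68.230.100.240: descend 01000100111001100110010011110 ; hops seen [H1,H3,H1] ; pick H1
  + 68.230.100.247/32 (H2) depth=32
  Q 174.181.7.228: descend 1010111010110101 ; hops seen [H1,H2,H2] ; pick H2
  + 237.112.96.0/20 (H1) depth=20
  del 68.230.96.0/20 (clear depth 20)
  Q 68.230.100.247: descend 01000100111001100110010011110111 ; hops seen [H1,H1,H2] ; pick H2
  + 174.181.80.0/20 (H2) depth=20
  del 0.0.0.0/0 (clear depth 0)
  + 73.122.0.0/16 (H2) depth=16
  + 0.0.0.0/0 (H2) depth=0
  + 68.224.0.0/12 (H3) depth=12
  Q 73.0.0.0: descend 010010010 ; hops seen [H2,H2] ; pick H2
  + 0.0.0.0/0 (H0) depth=0
  + 68.230.100.247/32 (H2) depth=32
  + 237.112.97.92/31 (H0) depth=31
  del 0.0.0.0/0 (clear depth 0)
  Q 68.230.100.240: descend 01000100111001100110010011110 ; hops seen [H3,H1] ; pick H1

== LOOKUPS ==
["H1","H0","H1","H2","H2","H2","H1"]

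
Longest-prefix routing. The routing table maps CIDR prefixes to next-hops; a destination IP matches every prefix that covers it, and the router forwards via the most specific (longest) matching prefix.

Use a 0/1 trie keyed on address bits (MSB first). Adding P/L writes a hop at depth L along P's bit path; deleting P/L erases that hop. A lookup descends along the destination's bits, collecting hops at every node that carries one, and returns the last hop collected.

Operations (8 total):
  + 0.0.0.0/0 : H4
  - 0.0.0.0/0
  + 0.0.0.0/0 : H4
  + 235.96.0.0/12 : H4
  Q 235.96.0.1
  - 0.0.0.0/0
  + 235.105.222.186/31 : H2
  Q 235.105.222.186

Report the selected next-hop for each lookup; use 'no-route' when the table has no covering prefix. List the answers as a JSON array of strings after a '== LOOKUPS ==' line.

Process each operation:
  add 0.0.0.0/0 -> H4 at depth 0
  - 0.0.0.0/0 clear@0
  add 0.0.0.0/0 -> H4 at depth 0
  add 235.96.0.0/12 -> H4 at depth 12
  Q 235.96.0.1: descend 111010110110 ; hops seen [H4,H4] ; pick H4
  - 0.0.0.0/0 clear@0
  add 235.105.222.186/31 -> H2 at depth 31
  Q 235.105.222.186: descend 1110101101101001110111101011101 ; hops seen [H4,H2] ; pick H2

== LOOKUPS ==
["H4","H2"]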